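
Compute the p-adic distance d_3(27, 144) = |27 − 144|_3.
d_3(27, 144) = 1/9

Step 1 — x − y = 27 − 144 = -117. Step 2 — v_3(-117) = 2 (factor: -117 = −(3^2 · 13); the sign does not affect v_p). Step 3 — |x − y|_3 = 3^{-2} = 1/9.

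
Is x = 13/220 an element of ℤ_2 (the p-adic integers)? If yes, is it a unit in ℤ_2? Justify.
x ∉ ℤ_2 (v_2(x) = -2 < 0)

ℤ_2 = {x ∈ ℚ_2 : v_2(x) ≥ 0} and ℤ_2^× = {x ∈ ℤ_2 : v_2(x) = 0}. Here v_2(13/220) = v_2(num) − v_2(den) = -2; compare against these criteria.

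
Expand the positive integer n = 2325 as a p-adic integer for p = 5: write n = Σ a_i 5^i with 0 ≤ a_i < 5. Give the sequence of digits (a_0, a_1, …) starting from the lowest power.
(a_0, a_1, …) = (0, 0, 3, 3, 3)

Repeated division by 5 gives the digits low-to-high: 2325 = 3·5^2 + 3·5^3 + 3·5^4. Digit sequence: (0, 0, 3, 3, 3).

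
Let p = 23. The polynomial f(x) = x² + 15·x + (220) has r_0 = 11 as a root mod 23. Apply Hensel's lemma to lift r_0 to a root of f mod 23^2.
r_1 = 126 (mod 529)

Hensel: r_{i+1} = r_i − f(r_i)·(f′(r_i))^{-1} mod 23^{i+2}, f′(x) = 2x + 15. Iterate:
  r_0 = 11 (mod 23)
  r_1 = 126 (mod 529)
Final: r = 126 satisfies f(r) ≡ 0 mod 23^2.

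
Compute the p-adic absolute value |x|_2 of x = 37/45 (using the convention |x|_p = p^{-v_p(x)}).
|37/45|_2 = 1

Step 1 — compute v_2(x) by factoring powers of 2 out of the numerator and denominator: v_2(37/45) = 0. Step 2 — apply |x|_p = p^{-v_p(x)} = 2^{0} = 1.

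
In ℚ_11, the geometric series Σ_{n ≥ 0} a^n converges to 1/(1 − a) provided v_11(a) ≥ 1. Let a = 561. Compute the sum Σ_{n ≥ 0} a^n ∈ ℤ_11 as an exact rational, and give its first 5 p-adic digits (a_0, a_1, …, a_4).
Σ a^n = 1/(1 − a) = -1/560;  first 5 digits = (1, 7, 9, 7, 5)

v_11(a) = 1 ≥ 1, so the series converges in ℤ_11 to 1/(1 − a) = 1/(1 − 561) = -1/560. Expand this rational in ℤ_11: compute digits iteratively via d_i = x_i mod 11, x_{i+1} = (x_i − d_i)/11. The first 5 digits are (1, 7, 9, 7, 5).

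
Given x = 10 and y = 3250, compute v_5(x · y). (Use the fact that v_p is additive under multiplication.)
v_5(32500) = 4

v_p(x) = 1 (factor: 10 = 5^1 · 2); v_p(y) = 3 (factor: 3250 = 5^3 · 26). Additivity: v_p(xy) = v_p(x) + v_p(y) = 1 + 3 = 4. (Direct check: xy = 32500 = 5^4 · (52).)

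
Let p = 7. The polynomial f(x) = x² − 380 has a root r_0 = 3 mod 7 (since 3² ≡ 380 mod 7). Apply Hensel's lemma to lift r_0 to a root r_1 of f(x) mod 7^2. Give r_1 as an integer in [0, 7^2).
r_1 = 24 (mod 49)

Hensel's recurrence: r_{i+1} = r_i − f(r_i)·(f′(r_i))^{-1} mod 7^{i+2}, with f′(x) = 2x. Iterate:
  r_0 = 3 (mod 7)
  r_1 = 24 (mod 49)
Final: r_1 = 24, and one checks f(r_1) ≡ 0 mod 7^2.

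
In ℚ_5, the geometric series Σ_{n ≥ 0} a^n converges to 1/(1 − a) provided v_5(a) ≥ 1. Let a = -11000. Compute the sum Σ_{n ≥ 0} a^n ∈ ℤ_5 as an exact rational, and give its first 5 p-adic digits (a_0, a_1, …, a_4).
Σ a^n = 1/(1 − a) = 1/11001;  first 5 digits = (1, 0, 0, 2, 2)

v_5(a) = 3 ≥ 1, so the series converges in ℤ_5 to 1/(1 − a) = 1/(1 − (-11000)) = 1/11001. Expand this rational in ℤ_5: compute digits iteratively via d_i = x_i mod 5, x_{i+1} = (x_i − d_i)/5. The first 5 digits are (1, 0, 0, 2, 2).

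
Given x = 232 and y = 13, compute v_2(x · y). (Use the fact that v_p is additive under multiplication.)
v_2(3016) = 3

v_p(x) = 3 (factor: 232 = 2^3 · 29); v_p(y) = 0 (factor: 13 = 2^0 · 13). Additivity: v_p(xy) = v_p(x) + v_p(y) = 3 + 0 = 3. (Direct check: xy = 3016 = 2^3 · (377).)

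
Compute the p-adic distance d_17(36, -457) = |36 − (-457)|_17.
d_17(36, -457) = 1/17

Step 1 — x − y = 36 − (-457) = 493. Step 2 — v_17(493) = 1 (factor: 493 = (17^1 · 29); the sign does not affect v_p). Step 3 — |x − y|_17 = 17^{-1} = 1/17.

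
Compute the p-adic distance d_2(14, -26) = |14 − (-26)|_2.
d_2(14, -26) = 1/8

Step 1 — x − y = 14 − (-26) = 40. Step 2 — v_2(40) = 3 (factor: 40 = (2^3 · 5); the sign does not affect v_p). Step 3 — |x − y|_2 = 2^{-3} = 1/8.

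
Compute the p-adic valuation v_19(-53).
v_19(-53) = 0

v_19(n) is the largest exponent k such that 19^k divides n. Factor out: -53 = -19^0 · 53. (Sign doesn't affect v_p.) So v_19(-53) = 0.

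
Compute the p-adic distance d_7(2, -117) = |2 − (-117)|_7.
d_7(2, -117) = 1/7

Step 1 — x − y = 2 − (-117) = 119. Step 2 — v_7(119) = 1 (factor: 119 = (7^1 · 17); the sign does not affect v_p). Step 3 — |x − y|_7 = 7^{-1} = 1/7.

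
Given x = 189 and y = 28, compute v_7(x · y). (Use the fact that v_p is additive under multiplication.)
v_7(5292) = 2

v_p(x) = 1 (factor: 189 = 7^1 · 27); v_p(y) = 1 (factor: 28 = 7^1 · 4). Additivity: v_p(xy) = v_p(x) + v_p(y) = 1 + 1 = 2. (Direct check: xy = 5292 = 7^2 · (108).)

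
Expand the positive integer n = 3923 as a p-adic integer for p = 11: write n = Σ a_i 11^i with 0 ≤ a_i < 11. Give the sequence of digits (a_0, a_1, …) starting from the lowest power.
(a_0, a_1, …) = (7, 4, 10, 2)

Repeated division by 11 gives the digits low-to-high: 3923 = 7 + 4·11^1 + 10·11^2 + 2·11^3. Digit sequence: (7, 4, 10, 2).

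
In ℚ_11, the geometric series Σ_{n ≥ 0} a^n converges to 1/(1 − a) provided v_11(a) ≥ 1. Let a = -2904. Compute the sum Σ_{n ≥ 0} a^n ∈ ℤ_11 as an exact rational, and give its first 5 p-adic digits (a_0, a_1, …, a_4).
Σ a^n = 1/(1 − a) = 1/2905;  first 5 digits = (1, 0, 9, 8, 3)

v_11(a) = 2 ≥ 1, so the series converges in ℤ_11 to 1/(1 − a) = 1/(1 − (-2904)) = 1/2905. Expand this rational in ℤ_11: compute digits iteratively via d_i = x_i mod 11, x_{i+1} = (x_i − d_i)/11. The first 5 digits are (1, 0, 9, 8, 3).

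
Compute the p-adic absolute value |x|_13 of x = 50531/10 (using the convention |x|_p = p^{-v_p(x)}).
|50531/10|_13 = 1/2197

Step 1 — compute v_13(x) by factoring powers of 13 out of the numerator and denominator: v_13(50531/10) = 3. Step 2 — apply |x|_p = p^{-v_p(x)} = 13^{-3} = 1/2197.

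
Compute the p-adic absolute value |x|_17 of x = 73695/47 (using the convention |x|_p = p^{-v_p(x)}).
|73695/47|_17 = 1/4913

Step 1 — compute v_17(x) by factoring powers of 17 out of the numerator and denominator: v_17(73695/47) = 3. Step 2 — apply |x|_p = p^{-v_p(x)} = 17^{-3} = 1/4913.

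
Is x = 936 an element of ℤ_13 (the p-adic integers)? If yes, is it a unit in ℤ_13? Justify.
x ∈ ℤ_13 but not a unit; v_13(x) = 1 > 0

ℤ_13 = {x ∈ ℚ_13 : v_13(x) ≥ 0} and ℤ_13^× = {x ∈ ℤ_13 : v_13(x) = 0}. Here v_13(936) = v_13(num) − v_13(den) = 1; compare against these criteria.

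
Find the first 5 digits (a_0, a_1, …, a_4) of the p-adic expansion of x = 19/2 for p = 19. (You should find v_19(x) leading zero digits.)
(a_0, …, a_4) = (0, 10, 9, 9, 9)

v_19(19/2) = 1, so a_0 = ... = a_0 = 0. Factor out: x = 19^1 · u with u = 1/2 a unit in ℤ_19. Expand u iteratively via a_{v+i} = u_i mod 19, u_{i+1} = (u_i − a_{v+i})/19:
  u_0 = 1/2;  a_1 = 10;  u_1 = (u_0 − 10)/19 = -1/2
  u_1 = -1/2;  a_2 = 9;  u_2 = (u_1 − 9)/19 = -1/2
  u_2 = -1/2;  a_3 = 9;  u_3 = (u_2 − 9)/19 = -1/2
  u_3 = -1/2;  a_4 = 9;  u_4 = (u_3 − 9)/19 = -1/2
Digits: (0, 10, 9, 9, 9).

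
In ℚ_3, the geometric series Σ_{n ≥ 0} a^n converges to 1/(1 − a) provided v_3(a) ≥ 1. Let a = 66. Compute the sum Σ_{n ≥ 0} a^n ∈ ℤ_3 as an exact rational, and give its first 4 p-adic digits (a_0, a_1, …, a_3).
Σ a^n = 1/(1 − a) = -1/65;  first 4 digits = (1, 1, 2, 2)

v_3(a) = 1 ≥ 1, so the series converges in ℤ_3 to 1/(1 − a) = 1/(1 − 66) = -1/65. Expand this rational in ℤ_3: compute digits iteratively via d_i = x_i mod 3, x_{i+1} = (x_i − d_i)/3. The first 4 digits are (1, 1, 2, 2).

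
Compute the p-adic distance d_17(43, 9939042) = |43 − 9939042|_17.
d_17(43, 9939042) = 1/1419857

Step 1 — x − y = 43 − 9939042 = -9938999. Step 2 — v_17(-9938999) = 5 (factor: -9938999 = −(17^5 · 7); the sign does not affect v_p). Step 3 — |x − y|_17 = 17^{-5} = 1/1419857.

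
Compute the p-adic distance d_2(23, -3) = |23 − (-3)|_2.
d_2(23, -3) = 1/2

Step 1 — x − y = 23 − (-3) = 26. Step 2 — v_2(26) = 1 (factor: 26 = (2^1 · 13); the sign does not affect v_p). Step 3 — |x − y|_2 = 2^{-1} = 1/2.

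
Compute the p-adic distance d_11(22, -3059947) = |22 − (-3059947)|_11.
d_11(22, -3059947) = 1/161051

Step 1 — x − y = 22 − (-3059947) = 3059969. Step 2 — v_11(3059969) = 5 (factor: 3059969 = (11^5 · 19); the sign does not affect v_p). Step 3 — |x − y|_11 = 11^{-5} = 1/161051.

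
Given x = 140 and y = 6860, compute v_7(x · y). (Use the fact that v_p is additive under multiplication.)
v_7(960400) = 4

v_p(x) = 1 (factor: 140 = 7^1 · 20); v_p(y) = 3 (factor: 6860 = 7^3 · 20). Additivity: v_p(xy) = v_p(x) + v_p(y) = 1 + 3 = 4. (Direct check: xy = 960400 = 7^4 · (400).)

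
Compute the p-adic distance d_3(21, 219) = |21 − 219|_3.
d_3(21, 219) = 1/9

Step 1 — x − y = 21 − 219 = -198. Step 2 — v_3(-198) = 2 (factor: -198 = −(3^2 · 22); the sign does not affect v_p). Step 3 — |x − y|_3 = 3^{-2} = 1/9.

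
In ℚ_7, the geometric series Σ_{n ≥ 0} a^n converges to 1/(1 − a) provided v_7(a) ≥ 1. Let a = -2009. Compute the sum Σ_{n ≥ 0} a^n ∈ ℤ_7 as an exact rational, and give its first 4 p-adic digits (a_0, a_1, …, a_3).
Σ a^n = 1/(1 − a) = 1/2010;  first 4 digits = (1, 0, 1, 1)

v_7(a) = 2 ≥ 1, so the series converges in ℤ_7 to 1/(1 − a) = 1/(1 − (-2009)) = 1/2010. Expand this rational in ℤ_7: compute digits iteratively via d_i = x_i mod 7, x_{i+1} = (x_i − d_i)/7. The first 4 digits are (1, 0, 1, 1).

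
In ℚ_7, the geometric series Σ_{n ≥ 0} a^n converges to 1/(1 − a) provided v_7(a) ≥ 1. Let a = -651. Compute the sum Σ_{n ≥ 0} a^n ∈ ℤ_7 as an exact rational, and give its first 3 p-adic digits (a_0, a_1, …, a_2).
Σ a^n = 1/(1 − a) = 1/652;  first 3 digits = (1, 5, 4)

v_7(a) = 1 ≥ 1, so the series converges in ℤ_7 to 1/(1 − a) = 1/(1 − (-651)) = 1/652. Expand this rational in ℤ_7: compute digits iteratively via d_i = x_i mod 7, x_{i+1} = (x_i − d_i)/7. The first 3 digits are (1, 5, 4).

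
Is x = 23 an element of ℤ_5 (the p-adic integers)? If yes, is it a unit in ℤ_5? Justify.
x ∈ ℤ_5^× (unit); v_5(x) = 0

ℤ_5 = {x ∈ ℚ_5 : v_5(x) ≥ 0} and ℤ_5^× = {x ∈ ℤ_5 : v_5(x) = 0}. Here v_5(23) = v_5(num) − v_5(den) = 0; compare against these criteria.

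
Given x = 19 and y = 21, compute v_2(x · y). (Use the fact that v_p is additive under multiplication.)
v_2(399) = 0

v_p(x) = 0 (factor: 19 = 2^0 · 19); v_p(y) = 0 (factor: 21 = 2^0 · 21). Additivity: v_p(xy) = v_p(x) + v_p(y) = 0 + 0 = 0. (Direct check: xy = 399 = 2^0 · (399).)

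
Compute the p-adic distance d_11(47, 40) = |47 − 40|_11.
d_11(47, 40) = 1

Step 1 — x − y = 47 − 40 = 7. Step 2 — v_11(7) = 0 (factor: 7 = (11^0 · 7); the sign does not affect v_p). Step 3 — |x − y|_11 = 11^{0} = 1.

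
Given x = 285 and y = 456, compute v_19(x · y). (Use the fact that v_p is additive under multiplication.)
v_19(129960) = 2

v_p(x) = 1 (factor: 285 = 19^1 · 15); v_p(y) = 1 (factor: 456 = 19^1 · 24). Additivity: v_p(xy) = v_p(x) + v_p(y) = 1 + 1 = 2. (Direct check: xy = 129960 = 19^2 · (360).)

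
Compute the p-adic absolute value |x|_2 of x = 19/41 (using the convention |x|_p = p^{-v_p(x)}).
|19/41|_2 = 1

Step 1 — compute v_2(x) by factoring powers of 2 out of the numerator and denominator: v_2(19/41) = 0. Step 2 — apply |x|_p = p^{-v_p(x)} = 2^{0} = 1.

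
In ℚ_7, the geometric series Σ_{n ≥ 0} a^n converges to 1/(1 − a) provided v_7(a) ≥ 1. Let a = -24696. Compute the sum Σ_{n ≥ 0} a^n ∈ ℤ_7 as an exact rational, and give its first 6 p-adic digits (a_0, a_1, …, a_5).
Σ a^n = 1/(1 − a) = 1/24697;  first 6 digits = (1, 0, 0, 5, 3, 5)

v_7(a) = 3 ≥ 1, so the series converges in ℤ_7 to 1/(1 − a) = 1/(1 − (-24696)) = 1/24697. Expand this rational in ℤ_7: compute digits iteratively via d_i = x_i mod 7, x_{i+1} = (x_i − d_i)/7. The first 6 digits are (1, 0, 0, 5, 3, 5).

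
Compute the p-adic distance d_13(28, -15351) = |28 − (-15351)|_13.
d_13(28, -15351) = 1/2197

Step 1 — x − y = 28 − (-15351) = 15379. Step 2 — v_13(15379) = 3 (factor: 15379 = (13^3 · 7); the sign does not affect v_p). Step 3 — |x − y|_13 = 13^{-3} = 1/2197.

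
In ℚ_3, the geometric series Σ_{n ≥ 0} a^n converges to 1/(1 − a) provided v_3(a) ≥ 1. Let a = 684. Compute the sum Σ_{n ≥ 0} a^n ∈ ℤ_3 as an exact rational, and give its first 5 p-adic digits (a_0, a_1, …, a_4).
Σ a^n = 1/(1 − a) = -1/683;  first 5 digits = (1, 0, 1, 1, 0)

v_3(a) = 2 ≥ 1, so the series converges in ℤ_3 to 1/(1 − a) = 1/(1 − 684) = -1/683. Expand this rational in ℤ_3: compute digits iteratively via d_i = x_i mod 3, x_{i+1} = (x_i − d_i)/3. The first 5 digits are (1, 0, 1, 1, 0).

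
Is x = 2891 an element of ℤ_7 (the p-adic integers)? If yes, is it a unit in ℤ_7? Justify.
x ∈ ℤ_7 but not a unit; v_7(x) = 2 > 0

ℤ_7 = {x ∈ ℚ_7 : v_7(x) ≥ 0} and ℤ_7^× = {x ∈ ℤ_7 : v_7(x) = 0}. Here v_7(2891) = v_7(num) − v_7(den) = 2; compare against these criteria.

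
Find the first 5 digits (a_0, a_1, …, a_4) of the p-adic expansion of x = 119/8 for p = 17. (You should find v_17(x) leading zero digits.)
(a_0, …, a_4) = (0, 3, 2, 2, 2)

v_17(119/8) = 1, so a_0 = ... = a_0 = 0. Factor out: x = 17^1 · u with u = 7/8 a unit in ℤ_17. Expand u iteratively via a_{v+i} = u_i mod 17, u_{i+1} = (u_i − a_{v+i})/17:
  u_0 = 7/8;  a_1 = 3;  u_1 = (u_0 − 3)/17 = -1/8
  u_1 = -1/8;  a_2 = 2;  u_2 = (u_1 − 2)/17 = -1/8
  u_2 = -1/8;  a_3 = 2;  u_3 = (u_2 − 2)/17 = -1/8
  u_3 = -1/8;  a_4 = 2;  u_4 = (u_3 − 2)/17 = -1/8
Digits: (0, 3, 2, 2, 2).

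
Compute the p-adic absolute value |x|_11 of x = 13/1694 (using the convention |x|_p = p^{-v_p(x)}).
|13/1694|_11 = 121

Step 1 — compute v_11(x) by factoring powers of 11 out of the numerator and denominator: v_11(13/1694) = -2. Step 2 — apply |x|_p = p^{-v_p(x)} = 11^{2} = 121.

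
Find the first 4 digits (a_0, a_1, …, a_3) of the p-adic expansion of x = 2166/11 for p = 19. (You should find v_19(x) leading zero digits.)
(a_0, …, a_3) = (0, 0, 4, 5)

v_19(2166/11) = 2, so a_0 = ... = a_1 = 0. Factor out: x = 19^2 · u with u = 6/11 a unit in ℤ_19. Expand u iteratively via a_{v+i} = u_i mod 19, u_{i+1} = (u_i − a_{v+i})/19:
  u_0 = 6/11;  a_2 = 4;  u_1 = (u_0 − 4)/19 = -2/11
  u_1 = -2/11;  a_3 = 5;  u_2 = (u_1 − 5)/19 = -3/11
Digits: (0, 0, 4, 5).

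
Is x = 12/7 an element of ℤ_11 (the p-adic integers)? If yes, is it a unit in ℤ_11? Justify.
x ∈ ℤ_11^× (unit); v_11(x) = 0

ℤ_11 = {x ∈ ℚ_11 : v_11(x) ≥ 0} and ℤ_11^× = {x ∈ ℤ_11 : v_11(x) = 0}. Here v_11(12/7) = v_11(num) − v_11(den) = 0; compare against these criteria.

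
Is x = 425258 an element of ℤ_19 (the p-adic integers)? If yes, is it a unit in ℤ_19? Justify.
x ∈ ℤ_19 but not a unit; v_19(x) = 3 > 0

ℤ_19 = {x ∈ ℚ_19 : v_19(x) ≥ 0} and ℤ_19^× = {x ∈ ℤ_19 : v_19(x) = 0}. Here v_19(425258) = v_19(num) − v_19(den) = 3; compare against these criteria.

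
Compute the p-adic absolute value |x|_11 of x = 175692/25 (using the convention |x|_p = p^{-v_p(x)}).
|175692/25|_11 = 1/14641

Step 1 — compute v_11(x) by factoring powers of 11 out of the numerator and denominator: v_11(175692/25) = 4. Step 2 — apply |x|_p = p^{-v_p(x)} = 11^{-4} = 1/14641.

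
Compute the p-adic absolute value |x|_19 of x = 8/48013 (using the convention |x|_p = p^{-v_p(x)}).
|8/48013|_19 = 6859

Step 1 — compute v_19(x) by factoring powers of 19 out of the numerator and denominator: v_19(8/48013) = -3. Step 2 — apply |x|_p = p^{-v_p(x)} = 19^{3} = 6859.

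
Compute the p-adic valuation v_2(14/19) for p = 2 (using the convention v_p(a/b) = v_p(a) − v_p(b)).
v_2(14/19) = 1

Factor powers of 2 from the numerator and denominator of the reduced fraction: 14 = 2^1 · 7 and 19 = 2^0 · 19. Apply v_p(a/b) = v_p(a) − v_p(b): v_2(14/19) = 1 − 0 = 1.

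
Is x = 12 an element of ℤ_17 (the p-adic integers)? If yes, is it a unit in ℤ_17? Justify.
x ∈ ℤ_17^× (unit); v_17(x) = 0

ℤ_17 = {x ∈ ℚ_17 : v_17(x) ≥ 0} and ℤ_17^× = {x ∈ ℤ_17 : v_17(x) = 0}. Here v_17(12) = v_17(num) − v_17(den) = 0; compare against these criteria.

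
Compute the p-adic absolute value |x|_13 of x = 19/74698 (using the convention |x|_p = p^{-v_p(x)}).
|19/74698|_13 = 2197

Step 1 — compute v_13(x) by factoring powers of 13 out of the numerator and denominator: v_13(19/74698) = -3. Step 2 — apply |x|_p = p^{-v_p(x)} = 13^{3} = 2197.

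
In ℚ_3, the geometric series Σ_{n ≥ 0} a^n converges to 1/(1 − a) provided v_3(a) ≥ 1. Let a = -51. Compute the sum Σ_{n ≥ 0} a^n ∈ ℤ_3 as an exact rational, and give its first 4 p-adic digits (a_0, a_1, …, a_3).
Σ a^n = 1/(1 − a) = 1/52;  first 4 digits = (1, 1, 1, 2)

v_3(a) = 1 ≥ 1, so the series converges in ℤ_3 to 1/(1 − a) = 1/(1 − (-51)) = 1/52. Expand this rational in ℤ_3: compute digits iteratively via d_i = x_i mod 3, x_{i+1} = (x_i − d_i)/3. The first 4 digits are (1, 1, 1, 2).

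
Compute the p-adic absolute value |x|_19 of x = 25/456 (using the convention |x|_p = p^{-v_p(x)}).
|25/456|_19 = 19

Step 1 — compute v_19(x) by factoring powers of 19 out of the numerator and denominator: v_19(25/456) = -1. Step 2 — apply |x|_p = p^{-v_p(x)} = 19^{1} = 19.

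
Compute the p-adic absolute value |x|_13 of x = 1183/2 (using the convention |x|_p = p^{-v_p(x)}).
|1183/2|_13 = 1/169

Step 1 — compute v_13(x) by factoring powers of 13 out of the numerator and denominator: v_13(1183/2) = 2. Step 2 — apply |x|_p = p^{-v_p(x)} = 13^{-2} = 1/169.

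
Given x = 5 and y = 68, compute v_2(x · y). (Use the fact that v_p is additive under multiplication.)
v_2(340) = 2

v_p(x) = 0 (factor: 5 = 2^0 · 5); v_p(y) = 2 (factor: 68 = 2^2 · 17). Additivity: v_p(xy) = v_p(x) + v_p(y) = 0 + 2 = 2. (Direct check: xy = 340 = 2^2 · (85).)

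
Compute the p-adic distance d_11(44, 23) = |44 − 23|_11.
d_11(44, 23) = 1

Step 1 — x − y = 44 − 23 = 21. Step 2 — v_11(21) = 0 (factor: 21 = (11^0 · 21); the sign does not affect v_p). Step 3 — |x − y|_11 = 11^{0} = 1.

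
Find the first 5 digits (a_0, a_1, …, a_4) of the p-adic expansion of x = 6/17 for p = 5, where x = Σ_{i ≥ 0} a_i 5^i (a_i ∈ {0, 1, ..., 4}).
(a_0, …, a_4) = (3, 3, 4, 2, 0)

v_5(6/17) = 0 (numerator and denominator both coprime to 5), so x ∈ ℤ_5^×. Compute digits iteratively via a_i = x_i mod 5, x_{i+1} = (x_i − a_i)/5, with x_0 = x:
  x_0 = 6/17;  a_0 = 3;  x_1 = (x_0 − 3)/5 = -9/17
  x_1 = -9/17;  a_1 = 3;  x_2 = (x_1 − 3)/5 = -12/17
  x_2 = -12/17;  a_2 = 4;  x_3 = (x_2 − 4)/5 = -16/17
  x_3 = -16/17;  a_3 = 2;  x_4 = (x_3 − 2)/5 = -10/17
  x_4 = -10/17;  a_4 = 0;  x_5 = (x_4 − 0)/5 = -2/17
Digits: (3, 3, 4, 2, 0).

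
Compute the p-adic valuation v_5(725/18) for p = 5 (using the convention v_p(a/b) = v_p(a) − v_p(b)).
v_5(725/18) = 2

Factor powers of 5 from the numerator and denominator of the reduced fraction: 725 = 5^2 · 29 and 18 = 5^0 · 18. Apply v_p(a/b) = v_p(a) − v_p(b): v_5(725/18) = 2 − 0 = 2.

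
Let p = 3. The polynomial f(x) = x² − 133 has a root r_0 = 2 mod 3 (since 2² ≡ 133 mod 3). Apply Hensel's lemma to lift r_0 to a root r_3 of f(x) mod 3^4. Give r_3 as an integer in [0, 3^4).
r_3 = 32 (mod 81)

Hensel's recurrence: r_{i+1} = r_i − f(r_i)·(f′(r_i))^{-1} mod 3^{i+2}, with f′(x) = 2x. Iterate:
  r_0 = 2 (mod 3)
  r_1 = 5 (mod 9)
  r_2 = 5 (mod 27)
  r_3 = 32 (mod 81)
Final: r_3 = 32, and one checks f(r_3) ≡ 0 mod 3^4.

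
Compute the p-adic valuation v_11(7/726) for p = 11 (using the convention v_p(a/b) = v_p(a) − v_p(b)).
v_11(7/726) = -2

Factor powers of 11 from the numerator and denominator of the reduced fraction: 7 = 11^0 · 7 and 726 = 11^2 · 6. Apply v_p(a/b) = v_p(a) − v_p(b): v_11(7/726) = 0 − 2 = -2.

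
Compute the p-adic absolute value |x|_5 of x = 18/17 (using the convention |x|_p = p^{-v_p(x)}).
|18/17|_5 = 1

Step 1 — compute v_5(x) by factoring powers of 5 out of the numerator and denominator: v_5(18/17) = 0. Step 2 — apply |x|_p = p^{-v_p(x)} = 5^{0} = 1.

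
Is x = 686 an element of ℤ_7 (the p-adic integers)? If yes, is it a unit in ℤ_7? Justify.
x ∈ ℤ_7 but not a unit; v_7(x) = 3 > 0

ℤ_7 = {x ∈ ℚ_7 : v_7(x) ≥ 0} and ℤ_7^× = {x ∈ ℤ_7 : v_7(x) = 0}. Here v_7(686) = v_7(num) − v_7(den) = 3; compare against these criteria.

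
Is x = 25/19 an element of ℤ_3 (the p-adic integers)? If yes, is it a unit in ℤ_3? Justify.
x ∈ ℤ_3^× (unit); v_3(x) = 0

ℤ_3 = {x ∈ ℚ_3 : v_3(x) ≥ 0} and ℤ_3^× = {x ∈ ℤ_3 : v_3(x) = 0}. Here v_3(25/19) = v_3(num) − v_3(den) = 0; compare against these criteria.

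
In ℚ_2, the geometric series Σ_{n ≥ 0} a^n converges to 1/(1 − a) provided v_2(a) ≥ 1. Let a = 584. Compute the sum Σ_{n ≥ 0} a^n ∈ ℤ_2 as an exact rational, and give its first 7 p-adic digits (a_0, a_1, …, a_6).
Σ a^n = 1/(1 − a) = -1/583;  first 7 digits = (1, 0, 0, 1, 0, 0, 0)

v_2(a) = 3 ≥ 1, so the series converges in ℤ_2 to 1/(1 − a) = 1/(1 − 584) = -1/583. Expand this rational in ℤ_2: compute digits iteratively via d_i = x_i mod 2, x_{i+1} = (x_i − d_i)/2. The first 7 digits are (1, 0, 0, 1, 0, 0, 0).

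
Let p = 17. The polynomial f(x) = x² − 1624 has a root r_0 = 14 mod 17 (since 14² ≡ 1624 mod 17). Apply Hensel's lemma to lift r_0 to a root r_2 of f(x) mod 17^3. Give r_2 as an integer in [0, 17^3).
r_2 = 2955 (mod 4913)

Hensel's recurrence: r_{i+1} = r_i − f(r_i)·(f′(r_i))^{-1} mod 17^{i+2}, with f′(x) = 2x. Iterate:
  r_0 = 14 (mod 17)
  r_1 = 65 (mod 289)
  r_2 = 2955 (mod 4913)
Final: r_2 = 2955, and one checks f(r_2) ≡ 0 mod 17^3.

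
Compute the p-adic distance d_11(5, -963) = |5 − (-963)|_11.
d_11(5, -963) = 1/121

Step 1 — x − y = 5 − (-963) = 968. Step 2 — v_11(968) = 2 (factor: 968 = (11^2 · 8); the sign does not affect v_p). Step 3 — |x − y|_11 = 11^{-2} = 1/121.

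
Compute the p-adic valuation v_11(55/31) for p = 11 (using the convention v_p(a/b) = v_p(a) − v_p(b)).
v_11(55/31) = 1

Factor powers of 11 from the numerator and denominator of the reduced fraction: 55 = 11^1 · 5 and 31 = 11^0 · 31. Apply v_p(a/b) = v_p(a) − v_p(b): v_11(55/31) = 1 − 0 = 1.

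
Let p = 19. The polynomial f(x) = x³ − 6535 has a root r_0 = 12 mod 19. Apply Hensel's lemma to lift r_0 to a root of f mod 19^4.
r_3 = 32407 (mod 130321)

Hensel: r_{i+1} = r_i − f(r_i)/f′(r_i) mod 19^{i+2}, where f′(x) = 3x². Iterate:
  r_0 = 12 (mod 19)
  r_1 = 278 (mod 361)
  r_2 = 4971 (mod 6859)
  r_3 = 32407 (mod 130321)
Final: r = 32407 with f(r) ≡ 0 mod 19^4.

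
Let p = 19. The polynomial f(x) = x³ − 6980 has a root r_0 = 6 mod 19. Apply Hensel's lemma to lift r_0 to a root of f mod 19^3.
r_2 = 6219 (mod 6859)

Hensel: r_{i+1} = r_i − f(r_i)/f′(r_i) mod 19^{i+2}, where f′(x) = 3x². Iterate:
  r_0 = 6 (mod 19)
  r_1 = 82 (mod 361)
  r_2 = 6219 (mod 6859)
Final: r = 6219 with f(r) ≡ 0 mod 19^3.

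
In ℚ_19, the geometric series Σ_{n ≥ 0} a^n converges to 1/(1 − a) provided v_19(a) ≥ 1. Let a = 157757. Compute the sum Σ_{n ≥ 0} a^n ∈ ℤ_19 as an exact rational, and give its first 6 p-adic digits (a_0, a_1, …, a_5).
Σ a^n = 1/(1 − a) = -1/157756;  first 6 digits = (1, 0, 0, 4, 1, 0)

v_19(a) = 3 ≥ 1, so the series converges in ℤ_19 to 1/(1 − a) = 1/(1 − 157757) = -1/157756. Expand this rational in ℤ_19: compute digits iteratively via d_i = x_i mod 19, x_{i+1} = (x_i − d_i)/19. The first 6 digits are (1, 0, 0, 4, 1, 0).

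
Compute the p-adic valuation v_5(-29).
v_5(-29) = 0

v_5(n) is the largest exponent k such that 5^k divides n. Factor out: -29 = -5^0 · 29. (Sign doesn't affect v_p.) So v_5(-29) = 0.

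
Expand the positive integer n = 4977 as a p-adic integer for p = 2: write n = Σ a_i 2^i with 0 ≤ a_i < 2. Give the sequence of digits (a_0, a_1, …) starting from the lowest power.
(a_0, a_1, …) = (1, 0, 0, 0, 1, 1, 1, 0, 1, 1, 0, 0, 1)

Repeated division by 2 gives the digits low-to-high: 4977 = 1 + 1·2^4 + 1·2^5 + 1·2^6 + 1·2^8 + 1·2^9 + 1·2^12. Digit sequence: (1, 0, 0, 0, 1, 1, 1, 0, 1, 1, 0, 0, 1).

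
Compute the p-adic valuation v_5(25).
v_5(25) = 2

v_5(n) is the largest exponent k such that 5^k divides n. Factor out: 25 = 5^2 · 1. (Sign doesn't affect v_p.) So v_5(25) = 2.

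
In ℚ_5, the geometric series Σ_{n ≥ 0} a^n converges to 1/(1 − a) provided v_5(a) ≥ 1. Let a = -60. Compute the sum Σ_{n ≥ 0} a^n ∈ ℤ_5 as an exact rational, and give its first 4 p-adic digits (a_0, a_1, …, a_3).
Σ a^n = 1/(1 − a) = 1/61;  first 4 digits = (1, 3, 1, 0)

v_5(a) = 1 ≥ 1, so the series converges in ℤ_5 to 1/(1 − a) = 1/(1 − (-60)) = 1/61. Expand this rational in ℤ_5: compute digits iteratively via d_i = x_i mod 5, x_{i+1} = (x_i − d_i)/5. The first 4 digits are (1, 3, 1, 0).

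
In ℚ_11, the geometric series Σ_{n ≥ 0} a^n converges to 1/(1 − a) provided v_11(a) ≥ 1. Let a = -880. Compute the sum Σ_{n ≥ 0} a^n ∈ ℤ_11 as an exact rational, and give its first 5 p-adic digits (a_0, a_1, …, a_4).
Σ a^n = 1/(1 − a) = 1/881;  first 5 digits = (1, 8, 1, 4, 8)

v_11(a) = 1 ≥ 1, so the series converges in ℤ_11 to 1/(1 − a) = 1/(1 − (-880)) = 1/881. Expand this rational in ℤ_11: compute digits iteratively via d_i = x_i mod 11, x_{i+1} = (x_i − d_i)/11. The first 5 digits are (1, 8, 1, 4, 8).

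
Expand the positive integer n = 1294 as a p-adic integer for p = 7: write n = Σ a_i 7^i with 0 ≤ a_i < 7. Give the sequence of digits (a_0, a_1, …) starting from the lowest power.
(a_0, a_1, …) = (6, 2, 5, 3)

Repeated division by 7 gives the digits low-to-high: 1294 = 6 + 2·7^1 + 5·7^2 + 3·7^3. Digit sequence: (6, 2, 5, 3).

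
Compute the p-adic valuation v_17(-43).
v_17(-43) = 0

v_17(n) is the largest exponent k such that 17^k divides n. Factor out: -43 = -17^0 · 43. (Sign doesn't affect v_p.) So v_17(-43) = 0.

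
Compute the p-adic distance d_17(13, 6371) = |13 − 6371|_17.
d_17(13, 6371) = 1/289

Step 1 — x − y = 13 − 6371 = -6358. Step 2 — v_17(-6358) = 2 (factor: -6358 = −(17^2 · 22); the sign does not affect v_p). Step 3 — |x − y|_17 = 17^{-2} = 1/289.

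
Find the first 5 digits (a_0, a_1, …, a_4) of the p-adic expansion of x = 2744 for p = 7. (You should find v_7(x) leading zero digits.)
(a_0, …, a_4) = (0, 0, 0, 1, 1)

v_7(2744) = 3, so a_0 = ... = a_2 = 0. Factor out: x = 7^3 · u with u = 8 a unit in ℤ_7. Expand u iteratively via a_{v+i} = u_i mod 7, u_{i+1} = (u_i − a_{v+i})/7:
  u_0 = 8;  a_3 = 1;  u_1 = (u_0 − 1)/7 = 1
  u_1 = 1;  a_4 = 1;  u_2 = (u_1 − 1)/7 = 0
Digits: (0, 0, 0, 1, 1).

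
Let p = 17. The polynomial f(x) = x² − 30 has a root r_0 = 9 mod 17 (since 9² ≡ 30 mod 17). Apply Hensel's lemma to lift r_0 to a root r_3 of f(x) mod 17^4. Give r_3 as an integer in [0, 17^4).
r_3 = 17876 (mod 83521)

Hensel's recurrence: r_{i+1} = r_i − f(r_i)·(f′(r_i))^{-1} mod 17^{i+2}, with f′(x) = 2x. Iterate:
  r_0 = 9 (mod 17)
  r_1 = 247 (mod 289)
  r_2 = 3137 (mod 4913)
  r_3 = 17876 (mod 83521)
Final: r_3 = 17876, and one checks f(r_3) ≡ 0 mod 17^4.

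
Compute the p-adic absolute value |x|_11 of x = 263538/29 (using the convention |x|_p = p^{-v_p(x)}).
|263538/29|_11 = 1/14641

Step 1 — compute v_11(x) by factoring powers of 11 out of the numerator and denominator: v_11(263538/29) = 4. Step 2 — apply |x|_p = p^{-v_p(x)} = 11^{-4} = 1/14641.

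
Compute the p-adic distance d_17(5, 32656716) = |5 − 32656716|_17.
d_17(5, 32656716) = 1/1419857

Step 1 — x − y = 5 − 32656716 = -32656711. Step 2 — v_17(-32656711) = 5 (factor: -32656711 = −(17^5 · 23); the sign does not affect v_p). Step 3 — |x − y|_17 = 17^{-5} = 1/1419857.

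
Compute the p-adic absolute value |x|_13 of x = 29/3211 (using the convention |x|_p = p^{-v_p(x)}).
|29/3211|_13 = 169

Step 1 — compute v_13(x) by factoring powers of 13 out of the numerator and denominator: v_13(29/3211) = -2. Step 2 — apply |x|_p = p^{-v_p(x)} = 13^{2} = 169.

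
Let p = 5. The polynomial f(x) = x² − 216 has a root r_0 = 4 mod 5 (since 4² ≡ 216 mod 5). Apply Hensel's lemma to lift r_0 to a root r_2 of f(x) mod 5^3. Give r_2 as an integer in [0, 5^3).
r_2 = 29 (mod 125)

Hensel's recurrence: r_{i+1} = r_i − f(r_i)·(f′(r_i))^{-1} mod 5^{i+2}, with f′(x) = 2x. Iterate:
  r_0 = 4 (mod 5)
  r_1 = 4 (mod 25)
  r_2 = 29 (mod 125)
Final: r_2 = 29, and one checks f(r_2) ≡ 0 mod 5^3.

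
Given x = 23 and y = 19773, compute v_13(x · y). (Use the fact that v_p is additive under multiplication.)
v_13(454779) = 3

v_p(x) = 0 (factor: 23 = 13^0 · 23); v_p(y) = 3 (factor: 19773 = 13^3 · 9). Additivity: v_p(xy) = v_p(x) + v_p(y) = 0 + 3 = 3. (Direct check: xy = 454779 = 13^3 · (207).)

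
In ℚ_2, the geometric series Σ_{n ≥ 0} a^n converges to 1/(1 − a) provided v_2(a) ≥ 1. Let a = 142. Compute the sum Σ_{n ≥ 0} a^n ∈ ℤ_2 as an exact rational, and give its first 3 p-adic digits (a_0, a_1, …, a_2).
Σ a^n = 1/(1 − a) = -1/141;  first 3 digits = (1, 1, 0)

v_2(a) = 1 ≥ 1, so the series converges in ℤ_2 to 1/(1 − a) = 1/(1 − 142) = -1/141. Expand this rational in ℤ_2: compute digits iteratively via d_i = x_i mod 2, x_{i+1} = (x_i − d_i)/2. The first 3 digits are (1, 1, 0).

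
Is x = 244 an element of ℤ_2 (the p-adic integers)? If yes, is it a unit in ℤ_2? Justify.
x ∈ ℤ_2 but not a unit; v_2(x) = 2 > 0

ℤ_2 = {x ∈ ℚ_2 : v_2(x) ≥ 0} and ℤ_2^× = {x ∈ ℤ_2 : v_2(x) = 0}. Here v_2(244) = v_2(num) − v_2(den) = 2; compare against these criteria.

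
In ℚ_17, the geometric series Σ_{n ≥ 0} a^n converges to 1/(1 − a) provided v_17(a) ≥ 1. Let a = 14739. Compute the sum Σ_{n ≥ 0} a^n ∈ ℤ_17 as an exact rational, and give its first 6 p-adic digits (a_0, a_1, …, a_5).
Σ a^n = 1/(1 − a) = -1/14738;  first 6 digits = (1, 0, 0, 3, 0, 0)

v_17(a) = 3 ≥ 1, so the series converges in ℤ_17 to 1/(1 − a) = 1/(1 − 14739) = -1/14738. Expand this rational in ℤ_17: compute digits iteratively via d_i = x_i mod 17, x_{i+1} = (x_i − d_i)/17. The first 6 digits are (1, 0, 0, 3, 0, 0).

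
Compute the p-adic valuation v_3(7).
v_3(7) = 0

v_3(n) is the largest exponent k such that 3^k divides n. Factor out: 7 = 3^0 · 7. (Sign doesn't affect v_p.) So v_3(7) = 0.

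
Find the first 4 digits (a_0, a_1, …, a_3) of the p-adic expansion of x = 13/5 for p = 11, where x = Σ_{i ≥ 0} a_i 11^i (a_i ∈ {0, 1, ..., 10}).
(a_0, …, a_3) = (7, 4, 4, 4)

v_11(13/5) = 0 (numerator and denominator both coprime to 11), so x ∈ ℤ_11^×. Compute digits iteratively via a_i = x_i mod 11, x_{i+1} = (x_i − a_i)/11, with x_0 = x:
  x_0 = 13/5;  a_0 = 7;  x_1 = (x_0 − 7)/11 = -2/5
  x_1 = -2/5;  a_1 = 4;  x_2 = (x_1 − 4)/11 = -2/5
  x_2 = -2/5;  a_2 = 4;  x_3 = (x_2 − 4)/11 = -2/5
  x_3 = -2/5;  a_3 = 4;  x_4 = (x_3 − 4)/11 = -2/5
Digits: (7, 4, 4, 4).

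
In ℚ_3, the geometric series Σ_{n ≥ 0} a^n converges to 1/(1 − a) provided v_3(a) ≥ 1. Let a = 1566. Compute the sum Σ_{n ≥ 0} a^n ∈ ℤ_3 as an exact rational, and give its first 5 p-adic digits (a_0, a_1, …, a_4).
Σ a^n = 1/(1 − a) = -1/1565;  first 5 digits = (1, 0, 0, 1, 1)

v_3(a) = 3 ≥ 1, so the series converges in ℤ_3 to 1/(1 − a) = 1/(1 − 1566) = -1/1565. Expand this rational in ℤ_3: compute digits iteratively via d_i = x_i mod 3, x_{i+1} = (x_i − d_i)/3. The first 5 digits are (1, 0, 0, 1, 1).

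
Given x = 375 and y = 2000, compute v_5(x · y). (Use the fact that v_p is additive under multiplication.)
v_5(750000) = 6

v_p(x) = 3 (factor: 375 = 5^3 · 3); v_p(y) = 3 (factor: 2000 = 5^3 · 16). Additivity: v_p(xy) = v_p(x) + v_p(y) = 3 + 3 = 6. (Direct check: xy = 750000 = 5^6 · (48).)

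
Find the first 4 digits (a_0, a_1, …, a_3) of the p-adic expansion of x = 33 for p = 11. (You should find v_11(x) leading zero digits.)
(a_0, …, a_3) = (0, 3, 0, 0)

v_11(33) = 1, so a_0 = ... = a_0 = 0. Factor out: x = 11^1 · u with u = 3 a unit in ℤ_11. Expand u iteratively via a_{v+i} = u_i mod 11, u_{i+1} = (u_i − a_{v+i})/11:
  u_0 = 3;  a_1 = 3;  u_1 = (u_0 − 3)/11 = 0
  u_1 = 0;  a_2 = 0;  u_2 = (u_1 − 0)/11 = 0
  u_2 = 0;  a_3 = 0;  u_3 = (u_2 − 0)/11 = 0
Digits: (0, 3, 0, 0).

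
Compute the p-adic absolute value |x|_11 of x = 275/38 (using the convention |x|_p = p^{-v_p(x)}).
|275/38|_11 = 1/11

Step 1 — compute v_11(x) by factoring powers of 11 out of the numerator and denominator: v_11(275/38) = 1. Step 2 — apply |x|_p = p^{-v_p(x)} = 11^{-1} = 1/11.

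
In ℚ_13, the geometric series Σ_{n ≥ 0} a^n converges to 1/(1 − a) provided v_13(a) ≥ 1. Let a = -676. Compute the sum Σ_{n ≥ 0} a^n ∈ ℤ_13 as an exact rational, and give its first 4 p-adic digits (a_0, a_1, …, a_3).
Σ a^n = 1/(1 − a) = 1/677;  first 4 digits = (1, 0, 9, 12)

v_13(a) = 2 ≥ 1, so the series converges in ℤ_13 to 1/(1 − a) = 1/(1 − (-676)) = 1/677. Expand this rational in ℤ_13: compute digits iteratively via d_i = x_i mod 13, x_{i+1} = (x_i − d_i)/13. The first 4 digits are (1, 0, 9, 12).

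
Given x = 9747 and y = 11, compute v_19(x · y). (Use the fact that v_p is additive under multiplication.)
v_19(107217) = 2

v_p(x) = 2 (factor: 9747 = 19^2 · 27); v_p(y) = 0 (factor: 11 = 19^0 · 11). Additivity: v_p(xy) = v_p(x) + v_p(y) = 2 + 0 = 2. (Direct check: xy = 107217 = 19^2 · (297).)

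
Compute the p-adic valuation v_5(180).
v_5(180) = 1

v_5(n) is the largest exponent k such that 5^k divides n. Factor out: 180 = 5^1 · 36. (Sign doesn't affect v_p.) So v_5(180) = 1.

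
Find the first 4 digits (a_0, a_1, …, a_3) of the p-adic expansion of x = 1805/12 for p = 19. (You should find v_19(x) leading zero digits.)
(a_0, …, a_3) = (0, 0, 2, 11)

v_19(1805/12) = 2, so a_0 = ... = a_1 = 0. Factor out: x = 19^2 · u with u = 5/12 a unit in ℤ_19. Expand u iteratively via a_{v+i} = u_i mod 19, u_{i+1} = (u_i − a_{v+i})/19:
  u_0 = 5/12;  a_2 = 2;  u_1 = (u_0 − 2)/19 = -1/12
  u_1 = -1/12;  a_3 = 11;  u_2 = (u_1 − 11)/19 = -7/12
Digits: (0, 0, 2, 11).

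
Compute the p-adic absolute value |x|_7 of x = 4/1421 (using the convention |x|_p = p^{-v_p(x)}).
|4/1421|_7 = 49

Step 1 — compute v_7(x) by factoring powers of 7 out of the numerator and denominator: v_7(4/1421) = -2. Step 2 — apply |x|_p = p^{-v_p(x)} = 7^{2} = 49.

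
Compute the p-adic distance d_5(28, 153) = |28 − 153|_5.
d_5(28, 153) = 1/125

Step 1 — x − y = 28 − 153 = -125. Step 2 — v_5(-125) = 3 (factor: -125 = −(5^3 · 1); the sign does not affect v_p). Step 3 — |x − y|_5 = 5^{-3} = 1/125.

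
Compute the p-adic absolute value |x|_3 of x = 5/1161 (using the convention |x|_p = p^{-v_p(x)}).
|5/1161|_3 = 27

Step 1 — compute v_3(x) by factoring powers of 3 out of the numerator and denominator: v_3(5/1161) = -3. Step 2 — apply |x|_p = p^{-v_p(x)} = 3^{3} = 27.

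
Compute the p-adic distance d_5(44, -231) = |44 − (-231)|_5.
d_5(44, -231) = 1/25

Step 1 — x − y = 44 − (-231) = 275. Step 2 — v_5(275) = 2 (factor: 275 = (5^2 · 11); the sign does not affect v_p). Step 3 — |x − y|_5 = 5^{-2} = 1/25.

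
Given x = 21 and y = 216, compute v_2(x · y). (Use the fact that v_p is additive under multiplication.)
v_2(4536) = 3

v_p(x) = 0 (factor: 21 = 2^0 · 21); v_p(y) = 3 (factor: 216 = 2^3 · 27). Additivity: v_p(xy) = v_p(x) + v_p(y) = 0 + 3 = 3. (Direct check: xy = 4536 = 2^3 · (567).)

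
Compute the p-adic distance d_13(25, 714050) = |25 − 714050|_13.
d_13(25, 714050) = 1/28561

Step 1 — x − y = 25 − 714050 = -714025. Step 2 — v_13(-714025) = 4 (factor: -714025 = −(13^4 · 25); the sign does not affect v_p). Step 3 — |x − y|_13 = 13^{-4} = 1/28561.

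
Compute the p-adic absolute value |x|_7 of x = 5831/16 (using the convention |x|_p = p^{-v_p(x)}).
|5831/16|_7 = 1/343

Step 1 — compute v_7(x) by factoring powers of 7 out of the numerator and denominator: v_7(5831/16) = 3. Step 2 — apply |x|_p = p^{-v_p(x)} = 7^{-3} = 1/343.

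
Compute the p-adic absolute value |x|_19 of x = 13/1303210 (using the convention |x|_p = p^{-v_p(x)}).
|13/1303210|_19 = 130321

Step 1 — compute v_19(x) by factoring powers of 19 out of the numerator and denominator: v_19(13/1303210) = -4. Step 2 — apply |x|_p = p^{-v_p(x)} = 19^{4} = 130321.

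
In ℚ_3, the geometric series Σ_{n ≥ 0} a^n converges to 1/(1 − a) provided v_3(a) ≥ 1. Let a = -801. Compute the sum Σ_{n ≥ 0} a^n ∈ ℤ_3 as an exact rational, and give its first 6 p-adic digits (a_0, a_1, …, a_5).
Σ a^n = 1/(1 − a) = 1/802;  first 6 digits = (1, 0, 1, 0, 0, 0)

v_3(a) = 2 ≥ 1, so the series converges in ℤ_3 to 1/(1 − a) = 1/(1 − (-801)) = 1/802. Expand this rational in ℤ_3: compute digits iteratively via d_i = x_i mod 3, x_{i+1} = (x_i − d_i)/3. The first 6 digits are (1, 0, 1, 0, 0, 0).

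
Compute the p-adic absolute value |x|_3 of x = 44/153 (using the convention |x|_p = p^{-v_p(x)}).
|44/153|_3 = 9

Step 1 — compute v_3(x) by factoring powers of 3 out of the numerator and denominator: v_3(44/153) = -2. Step 2 — apply |x|_p = p^{-v_p(x)} = 3^{2} = 9.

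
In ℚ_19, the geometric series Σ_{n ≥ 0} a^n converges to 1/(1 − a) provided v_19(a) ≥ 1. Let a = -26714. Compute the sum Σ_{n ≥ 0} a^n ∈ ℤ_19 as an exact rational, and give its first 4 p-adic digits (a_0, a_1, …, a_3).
Σ a^n = 1/(1 − a) = 1/26715;  first 4 digits = (1, 0, 2, 15)

v_19(a) = 2 ≥ 1, so the series converges in ℤ_19 to 1/(1 − a) = 1/(1 − (-26714)) = 1/26715. Expand this rational in ℤ_19: compute digits iteratively via d_i = x_i mod 19, x_{i+1} = (x_i − d_i)/19. The first 4 digits are (1, 0, 2, 15).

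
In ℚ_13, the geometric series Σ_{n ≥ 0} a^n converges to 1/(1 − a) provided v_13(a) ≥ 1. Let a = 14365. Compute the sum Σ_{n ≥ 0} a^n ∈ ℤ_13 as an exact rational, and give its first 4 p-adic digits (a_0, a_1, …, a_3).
Σ a^n = 1/(1 − a) = -1/14364;  first 4 digits = (1, 0, 7, 6)

v_13(a) = 2 ≥ 1, so the series converges in ℤ_13 to 1/(1 − a) = 1/(1 − 14365) = -1/14364. Expand this rational in ℤ_13: compute digits iteratively via d_i = x_i mod 13, x_{i+1} = (x_i − d_i)/13. The first 4 digits are (1, 0, 7, 6).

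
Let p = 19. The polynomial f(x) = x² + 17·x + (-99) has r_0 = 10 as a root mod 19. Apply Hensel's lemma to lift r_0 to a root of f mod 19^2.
r_1 = 181 (mod 361)

Hensel: r_{i+1} = r_i − f(r_i)·(f′(r_i))^{-1} mod 19^{i+2}, f′(x) = 2x + 17. Iterate:
  r_0 = 10 (mod 19)
  r_1 = 181 (mod 361)
Final: r = 181 satisfies f(r) ≡ 0 mod 19^2.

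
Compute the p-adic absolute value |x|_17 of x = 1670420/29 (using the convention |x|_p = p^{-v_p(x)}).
|1670420/29|_17 = 1/83521

Step 1 — compute v_17(x) by factoring powers of 17 out of the numerator and denominator: v_17(1670420/29) = 4. Step 2 — apply |x|_p = p^{-v_p(x)} = 17^{-4} = 1/83521.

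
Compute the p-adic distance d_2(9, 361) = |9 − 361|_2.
d_2(9, 361) = 1/32

Step 1 — x − y = 9 − 361 = -352. Step 2 — v_2(-352) = 5 (factor: -352 = −(2^5 · 11); the sign does not affect v_p). Step 3 — |x − y|_2 = 2^{-5} = 1/32.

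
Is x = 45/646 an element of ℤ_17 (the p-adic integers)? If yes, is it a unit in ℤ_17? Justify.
x ∉ ℤ_17 (v_17(x) = -1 < 0)

ℤ_17 = {x ∈ ℚ_17 : v_17(x) ≥ 0} and ℤ_17^× = {x ∈ ℤ_17 : v_17(x) = 0}. Here v_17(45/646) = v_17(num) − v_17(den) = -1; compare against these criteria.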